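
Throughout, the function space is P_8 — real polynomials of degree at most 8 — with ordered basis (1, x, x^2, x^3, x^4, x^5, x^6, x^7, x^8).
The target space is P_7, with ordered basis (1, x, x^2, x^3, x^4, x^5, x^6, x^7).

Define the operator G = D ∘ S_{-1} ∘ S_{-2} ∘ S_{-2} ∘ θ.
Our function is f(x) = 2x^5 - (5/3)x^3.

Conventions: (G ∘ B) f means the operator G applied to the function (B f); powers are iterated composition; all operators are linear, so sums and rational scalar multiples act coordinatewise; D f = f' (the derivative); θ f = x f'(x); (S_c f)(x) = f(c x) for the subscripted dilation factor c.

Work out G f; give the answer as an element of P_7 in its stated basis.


the image equals g(x) = -51200x^4 + 960x^2

θ f = 10x^5 - 5x^3
S_{-2} θ f = -320x^5 + 40x^3
S_{-2} S_{-2} θ f = 10240x^5 - 320x^3
S_{-1} (S_{-2} ∘ S_{-2}) θ f = -10240x^5 + 320x^3
D S_{-1} (S_{-2} ∘ S_{-2}) θ f = -51200x^4 + 960x^2


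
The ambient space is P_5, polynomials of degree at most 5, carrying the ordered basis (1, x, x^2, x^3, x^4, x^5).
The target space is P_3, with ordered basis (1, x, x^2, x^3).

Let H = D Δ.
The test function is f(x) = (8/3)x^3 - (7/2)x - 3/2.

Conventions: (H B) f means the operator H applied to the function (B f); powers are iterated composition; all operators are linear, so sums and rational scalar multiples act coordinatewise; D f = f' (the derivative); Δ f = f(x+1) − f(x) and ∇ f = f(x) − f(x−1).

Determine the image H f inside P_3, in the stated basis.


Δ f = 8x^2 + 8x - 5/6
D Δ f = 16x + 8

the result is g(x) = 16x + 8


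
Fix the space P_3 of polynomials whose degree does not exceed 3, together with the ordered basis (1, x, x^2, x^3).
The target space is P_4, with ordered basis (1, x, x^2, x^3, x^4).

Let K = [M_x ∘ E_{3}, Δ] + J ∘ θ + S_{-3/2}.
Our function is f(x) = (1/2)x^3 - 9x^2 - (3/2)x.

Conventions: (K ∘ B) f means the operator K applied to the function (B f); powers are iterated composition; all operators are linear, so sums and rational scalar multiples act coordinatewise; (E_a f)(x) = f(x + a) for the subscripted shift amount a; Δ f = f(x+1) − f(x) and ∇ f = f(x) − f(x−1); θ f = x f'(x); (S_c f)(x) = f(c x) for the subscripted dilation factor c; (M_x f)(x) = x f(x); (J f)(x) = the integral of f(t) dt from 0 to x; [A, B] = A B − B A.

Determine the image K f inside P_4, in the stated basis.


Δ f = (3/2)x^2 - (33/2)x - 10
E_{3} Δ f = (3/2)x^2 - (15/2)x - 46
M_x E_{3} Δ f = (3/2)x^3 - (15/2)x^2 - 46x
E_{3} f = (1/2)x^3 - (9/2)x^2 - 42x - 72
M_x E_{3} f = (1/2)x^4 - (9/2)x^3 - 42x^2 - 72x
Δ (M_x ∘ E_{3}) f = 2x^3 - (21/2)x^2 - (191/2)x - 118
[M_x ∘ E_{3}, Δ] f = -(1/2)x^3 + 3x^2 + (99/2)x + 118
θ f = (3/2)x^3 - 18x^2 - (3/2)x
J θ f = (3/8)x^4 - 6x^3 - (3/4)x^2
S_{-3/2} f = -(27/16)x^3 - (81/4)x^2 + (9/4)x
([M_x ∘ E_{3}, Δ] + J ∘ θ + S_{-3/2}) f = (3/8)x^4 - (131/16)x^3 - 18x^2 + (207/4)x + 118

g(x) = (3/8)x^4 - (131/16)x^3 - 18x^2 + (207/4)x + 118


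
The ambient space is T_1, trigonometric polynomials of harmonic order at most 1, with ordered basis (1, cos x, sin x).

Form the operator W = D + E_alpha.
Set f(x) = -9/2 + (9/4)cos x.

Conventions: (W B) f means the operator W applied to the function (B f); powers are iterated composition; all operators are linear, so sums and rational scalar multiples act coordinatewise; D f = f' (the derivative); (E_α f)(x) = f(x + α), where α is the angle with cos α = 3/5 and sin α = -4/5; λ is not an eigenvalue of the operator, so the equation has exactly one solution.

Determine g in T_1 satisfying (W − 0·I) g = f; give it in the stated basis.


the result is g(x) = -9/2 + (27/8)cos x + (9/8)sin x

write g with unknown coordinates in the stated basis and equate coefficients in (W − 0·I) g = f
solving from the highest basis element down gives g = -9/2 + (27/8)cos x + (9/8)sin x
check: W g = -9/2 + (9/4)cos x
so W g − 0·g = -9/2 + (9/4)cos x = f ✓


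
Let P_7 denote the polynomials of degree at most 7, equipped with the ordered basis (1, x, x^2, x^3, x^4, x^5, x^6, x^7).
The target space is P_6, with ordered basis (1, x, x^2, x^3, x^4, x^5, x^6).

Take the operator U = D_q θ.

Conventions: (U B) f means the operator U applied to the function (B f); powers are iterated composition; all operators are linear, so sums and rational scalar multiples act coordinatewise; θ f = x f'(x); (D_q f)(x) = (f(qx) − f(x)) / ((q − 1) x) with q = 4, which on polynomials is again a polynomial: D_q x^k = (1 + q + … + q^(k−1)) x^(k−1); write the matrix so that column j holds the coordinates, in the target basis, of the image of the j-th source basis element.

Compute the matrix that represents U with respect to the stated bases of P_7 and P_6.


the matrix is [[0, 1, 0, 0, 0, 0, 0, 0]; [0, 0, 10, 0, 0, 0, 0, 0]; [0, 0, 0, 63, 0, 0, 0, 0]; [0, 0, 0, 0, 340, 0, 0, 0]; [0, 0, 0, 0, 0, 1705, 0, 0]; [0, 0, 0, 0, 0, 0, 8190, 0]; [0, 0, 0, 0, 0, 0, 0, 38227]] (rows listed top to bottom)

image of 1: 0
image of x: 1
image of x^2: 10x
image of x^3: 63x^2
image of x^4: 340x^3
image of x^5: 1705x^4
image of x^6: 8190x^5
image of x^7: 38227x^6
each image's coordinates form column j of the matrix


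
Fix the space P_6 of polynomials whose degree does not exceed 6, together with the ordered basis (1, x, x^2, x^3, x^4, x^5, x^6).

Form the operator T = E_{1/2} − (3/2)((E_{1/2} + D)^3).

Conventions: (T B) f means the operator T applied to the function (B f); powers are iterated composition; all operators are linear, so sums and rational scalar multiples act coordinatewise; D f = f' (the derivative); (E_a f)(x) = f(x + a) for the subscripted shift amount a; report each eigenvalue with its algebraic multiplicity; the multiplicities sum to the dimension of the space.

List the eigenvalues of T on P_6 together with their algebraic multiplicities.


λ = -1/2 (multiplicity 7)

image of 1: -1/2
image of x: -(1/2)x - 25/4
image of x^2: -(1/2)x^2 - (25/2)x - 169/8
image of x^3: -(1/2)x^3 - (75/4)x^2 - (507/8)x - 655/16
image of x^4: -(1/2)x^4 - 25x^3 - (507/4)x^2 - (655/4)x - 1249/32
image of x^5: -(1/2)x^5 - (125/4)x^4 - (845/4)x^3 - (3275/8)x^2 - (6245/32)x - 2887/64
image of x^6: -(1/2)x^6 - (75/2)x^5 - (2535/8)x^4 - (3275/4)x^3 - (18735/32)x^2 - (8661/32)x - 6721/128
the matrix is upper triangular; its diagonal is (-1/2, -1/2, -1/2, -1/2, -1/2, -1/2, -1/2)
for a triangular matrix the eigenvalues are the diagonal entries, with algebraic multiplicity their repetition count


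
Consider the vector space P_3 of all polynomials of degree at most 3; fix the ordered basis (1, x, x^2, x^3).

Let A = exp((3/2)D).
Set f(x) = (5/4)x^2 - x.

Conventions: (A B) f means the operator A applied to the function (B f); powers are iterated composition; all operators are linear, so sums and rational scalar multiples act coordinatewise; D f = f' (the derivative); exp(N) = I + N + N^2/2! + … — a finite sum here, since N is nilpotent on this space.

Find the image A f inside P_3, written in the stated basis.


g(x) = (5/4)x^2 + (11/4)x + 21/16

order-1 term: (15/4)x - 3/2
order-2 term: 45/16
the series for exp((3/2)D) f terminates at order 2
exp((3/2)D) f = (5/4)x^2 + (11/4)x + 21/16


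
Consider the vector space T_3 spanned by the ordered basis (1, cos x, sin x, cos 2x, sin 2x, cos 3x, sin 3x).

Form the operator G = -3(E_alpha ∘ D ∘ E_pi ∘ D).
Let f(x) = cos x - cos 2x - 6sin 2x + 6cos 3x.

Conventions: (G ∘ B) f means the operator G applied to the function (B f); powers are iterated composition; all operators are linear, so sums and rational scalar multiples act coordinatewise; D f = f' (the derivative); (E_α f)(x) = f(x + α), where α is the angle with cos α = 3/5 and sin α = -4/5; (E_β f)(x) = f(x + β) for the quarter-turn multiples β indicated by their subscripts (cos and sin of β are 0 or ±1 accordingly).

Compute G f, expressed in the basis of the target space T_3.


D f = -sin x - 12cos 2x + 2sin 2x - 18sin 3x
E_pi D f = sin x - 12cos 2x + 2sin 2x + 18sin 3x
D (E_pi ∘ D) f = cos x + 4cos 2x + 24sin 2x + 54cos 3x
E_alpha D (E_pi ∘ D) f = (3/5)cos x + (4/5)sin x - (604/25)cos 2x - (72/25)sin 2x - (6318/125)cos 3x + (2376/125)sin 3x
(-3(E_alpha ∘ D ∘ E_pi ∘ D)) f = -(9/5)cos x - (12/5)sin x + (1812/25)cos 2x + (216/25)sin 2x + (18954/125)cos 3x - (7128/125)sin 3x

the image equals g(x) = -(9/5)cos x - (12/5)sin x + (1812/25)cos 2x + (216/25)sin 2x + (18954/125)cos 3x - (7128/125)sin 3x


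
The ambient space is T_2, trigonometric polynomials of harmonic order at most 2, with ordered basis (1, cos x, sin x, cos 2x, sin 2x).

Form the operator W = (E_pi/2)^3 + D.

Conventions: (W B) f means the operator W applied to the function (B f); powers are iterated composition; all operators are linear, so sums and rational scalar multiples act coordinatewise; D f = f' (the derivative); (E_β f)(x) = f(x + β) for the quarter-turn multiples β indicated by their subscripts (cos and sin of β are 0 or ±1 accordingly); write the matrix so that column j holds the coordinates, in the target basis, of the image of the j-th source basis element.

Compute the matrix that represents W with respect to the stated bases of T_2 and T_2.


the matrix is [[1, 0, 0, 0, 0]; [0, 0, 0, 0, 0]; [0, 0, 0, 0, 0]; [0, 0, 0, -1, 2]; [0, 0, 0, -2, -1]] (rows listed top to bottom)

image of 1: 1
image of cos x: 0
image of sin x: 0
image of cos 2x: -cos 2x - 2sin 2x
image of sin 2x: 2cos 2x - sin 2x
each image's coordinates form column j of the matrix


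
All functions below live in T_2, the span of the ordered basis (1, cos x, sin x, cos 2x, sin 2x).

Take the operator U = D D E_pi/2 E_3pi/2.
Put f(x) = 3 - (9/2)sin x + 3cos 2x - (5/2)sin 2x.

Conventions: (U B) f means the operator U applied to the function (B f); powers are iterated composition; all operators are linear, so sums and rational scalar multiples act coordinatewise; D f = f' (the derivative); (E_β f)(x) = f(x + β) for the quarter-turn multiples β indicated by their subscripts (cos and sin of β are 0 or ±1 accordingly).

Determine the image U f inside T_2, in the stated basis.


the image equals g(x) = (9/2)sin x - 12cos 2x + 10sin 2x

E_3pi/2 f = 3 + (9/2)cos x - 3cos 2x + (5/2)sin 2x
E_pi/2 E_3pi/2 f = 3 - (9/2)sin x + 3cos 2x - (5/2)sin 2x
D E_pi/2 E_3pi/2 f = -(9/2)cos x - 5cos 2x - 6sin 2x
D D E_pi/2 E_3pi/2 f = (9/2)sin x - 12cos 2x + 10sin 2x


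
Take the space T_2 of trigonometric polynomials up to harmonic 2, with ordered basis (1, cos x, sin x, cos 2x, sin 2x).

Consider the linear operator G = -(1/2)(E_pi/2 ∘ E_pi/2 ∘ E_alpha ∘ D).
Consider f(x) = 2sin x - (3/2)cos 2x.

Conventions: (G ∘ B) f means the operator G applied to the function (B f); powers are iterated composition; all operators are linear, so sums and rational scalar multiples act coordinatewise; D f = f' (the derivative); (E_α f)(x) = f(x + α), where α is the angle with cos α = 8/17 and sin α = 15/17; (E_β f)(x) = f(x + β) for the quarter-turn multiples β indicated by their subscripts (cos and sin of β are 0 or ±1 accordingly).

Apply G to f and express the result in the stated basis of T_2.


D f = 2cos x + 3sin 2x
E_alpha D f = (16/17)cos x - (30/17)sin x + (720/289)cos 2x - (483/289)sin 2x
E_pi/2 E_alpha D f = -(30/17)cos x - (16/17)sin x - (720/289)cos 2x + (483/289)sin 2x
E_pi/2 (E_pi/2 ∘ E_alpha ∘ D) f = -(16/17)cos x + (30/17)sin x + (720/289)cos 2x - (483/289)sin 2x
(-(1/2)(E_pi/2 ∘ E_pi/2 ∘ E_alpha ∘ D)) f = (8/17)cos x - (15/17)sin x - (360/289)cos 2x + (483/578)sin 2x

g(x) = (8/17)cos x - (15/17)sin x - (360/289)cos 2x + (483/578)sin 2x


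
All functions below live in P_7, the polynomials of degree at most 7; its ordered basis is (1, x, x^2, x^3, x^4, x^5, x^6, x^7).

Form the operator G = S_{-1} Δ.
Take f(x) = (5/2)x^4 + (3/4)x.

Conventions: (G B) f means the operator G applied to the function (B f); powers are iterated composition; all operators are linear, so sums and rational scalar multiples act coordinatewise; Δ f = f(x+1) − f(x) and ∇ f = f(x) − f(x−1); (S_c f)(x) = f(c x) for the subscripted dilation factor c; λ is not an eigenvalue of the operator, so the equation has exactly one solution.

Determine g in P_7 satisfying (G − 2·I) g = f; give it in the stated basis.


write g with unknown coordinates in the stated basis and equate coefficients in (G − 2·I) g = f
solving from the highest basis element down gives g = -(5/4)x^4 + (5/2)x^3 - (13/8)x - 3/16
check: G g = 5x^3 - (5/2)x - 3/8
so G g − 2·g = (5/2)x^4 + (3/4)x = f ✓

g(x) = -(5/4)x^4 + (5/2)x^3 - (13/8)x - 3/16


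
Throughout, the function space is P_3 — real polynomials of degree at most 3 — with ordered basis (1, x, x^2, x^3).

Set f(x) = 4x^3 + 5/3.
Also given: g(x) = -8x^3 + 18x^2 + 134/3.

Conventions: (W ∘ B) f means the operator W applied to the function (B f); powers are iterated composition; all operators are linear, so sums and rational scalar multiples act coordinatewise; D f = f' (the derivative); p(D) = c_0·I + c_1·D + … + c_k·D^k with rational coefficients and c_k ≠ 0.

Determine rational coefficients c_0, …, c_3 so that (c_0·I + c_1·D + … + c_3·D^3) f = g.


D^0 f = 4x^3 + 5/3
D^1 f = 12x^2
D^2 f = 24x
D^3 f = 24
matching coefficients of g against c_0 f + c_1 Df + … from the top degree down determines the c_i
solution: c_0 = -2, c_1 = 3/2, c_2 = 0, c_3 = 2

p(D) = -2·I + (3/2)·D + 2·D^3, i.e. c_0 = -2, c_1 = 3/2, c_2 = 0, c_3 = 2


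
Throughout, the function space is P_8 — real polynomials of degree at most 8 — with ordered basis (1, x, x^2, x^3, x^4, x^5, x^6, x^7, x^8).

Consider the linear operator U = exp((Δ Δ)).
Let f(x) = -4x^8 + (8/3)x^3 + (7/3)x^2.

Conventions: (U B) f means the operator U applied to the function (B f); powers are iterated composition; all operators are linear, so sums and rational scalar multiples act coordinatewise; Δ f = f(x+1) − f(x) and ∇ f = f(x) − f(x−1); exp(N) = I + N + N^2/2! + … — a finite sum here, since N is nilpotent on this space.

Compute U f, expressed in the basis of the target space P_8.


the image equals g(x) = -4x^8 - 224x^6 - 1344x^5 - 7280x^4 - (100792/3)x^3 - (323225/3)x^2 - 219056x - 651130/3

order-1 term: -224x^6 - 1344x^5 - 3920x^4 - 6720x^3 - 6944x^2 - 4016x - 2986/3
order-2 term: -3360x^4 - 26880x^3 - 87360x^2 - 134400x - 81648
order-3 term: -13440x^2 - 80640x - 127680
order-4 term: -6720
the series for exp((Δ Δ)) f terminates at order 4
exp((Δ Δ)) f = -4x^8 - 224x^6 - 1344x^5 - 7280x^4 - (100792/3)x^3 - (323225/3)x^2 - 219056x - 651130/3


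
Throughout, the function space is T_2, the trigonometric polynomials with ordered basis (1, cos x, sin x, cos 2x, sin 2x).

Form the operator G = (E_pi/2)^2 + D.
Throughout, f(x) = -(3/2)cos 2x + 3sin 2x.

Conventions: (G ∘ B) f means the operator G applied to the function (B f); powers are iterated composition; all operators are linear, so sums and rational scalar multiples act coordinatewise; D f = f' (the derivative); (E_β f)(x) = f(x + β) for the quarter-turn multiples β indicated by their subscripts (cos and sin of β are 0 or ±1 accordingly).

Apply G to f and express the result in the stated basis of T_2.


E_pi/2 f = (3/2)cos 2x - 3sin 2x
E_pi/2 E_pi/2 f = -(3/2)cos 2x + 3sin 2x
D f = 6cos 2x + 3sin 2x
((E_pi/2)^2 + D) f = (9/2)cos 2x + 6sin 2x

the result is g(x) = (9/2)cos 2x + 6sin 2x


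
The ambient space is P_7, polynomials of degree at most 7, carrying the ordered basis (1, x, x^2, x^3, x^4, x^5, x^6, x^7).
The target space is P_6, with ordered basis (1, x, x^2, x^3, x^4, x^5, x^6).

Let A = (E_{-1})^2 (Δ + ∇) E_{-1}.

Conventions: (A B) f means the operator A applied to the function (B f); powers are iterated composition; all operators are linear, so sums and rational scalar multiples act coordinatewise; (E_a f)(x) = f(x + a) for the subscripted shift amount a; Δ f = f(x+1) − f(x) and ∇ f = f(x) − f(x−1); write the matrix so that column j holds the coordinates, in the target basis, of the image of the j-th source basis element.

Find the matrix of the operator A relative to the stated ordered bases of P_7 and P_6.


image of 1: 0
image of x: 2
image of x^2: 4x - 12
image of x^3: 6x^2 - 36x + 56
image of x^4: 8x^3 - 72x^2 + 224x - 240
image of x^5: 10x^4 - 120x^3 + 560x^2 - 1200x + 992
image of x^6: 12x^5 - 180x^4 + 1120x^3 - 3600x^2 + 5952x - 4032
image of x^7: 14x^6 - 252x^5 + 1960x^4 - 8400x^3 + 20832x^2 - 28224x + 16256
each image's coordinates form column j of the matrix

the matrix is [[0, 2, -12, 56, -240, 992, -4032, 16256]; [0, 0, 4, -36, 224, -1200, 5952, -28224]; [0, 0, 0, 6, -72, 560, -3600, 20832]; [0, 0, 0, 0, 8, -120, 1120, -8400]; [0, 0, 0, 0, 0, 10, -180, 1960]; [0, 0, 0, 0, 0, 0, 12, -252]; [0, 0, 0, 0, 0, 0, 0, 14]] (rows listed top to bottom)


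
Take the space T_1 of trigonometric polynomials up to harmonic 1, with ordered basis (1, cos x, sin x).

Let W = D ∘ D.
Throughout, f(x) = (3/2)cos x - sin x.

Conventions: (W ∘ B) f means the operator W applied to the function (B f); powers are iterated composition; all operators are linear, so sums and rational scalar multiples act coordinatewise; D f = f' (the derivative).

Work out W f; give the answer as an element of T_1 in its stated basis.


g(x) = -(3/2)cos x + sin x

D f = -cos x - (3/2)sin x
D D f = -(3/2)cos x + sin x


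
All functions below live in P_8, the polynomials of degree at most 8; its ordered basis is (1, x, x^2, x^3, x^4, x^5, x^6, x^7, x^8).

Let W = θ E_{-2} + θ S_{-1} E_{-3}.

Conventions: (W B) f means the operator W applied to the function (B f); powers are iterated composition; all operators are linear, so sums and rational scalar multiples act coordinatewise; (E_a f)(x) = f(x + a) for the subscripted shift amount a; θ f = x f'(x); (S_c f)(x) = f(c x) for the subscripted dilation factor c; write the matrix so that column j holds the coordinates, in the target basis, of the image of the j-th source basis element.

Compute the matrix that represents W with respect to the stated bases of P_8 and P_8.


image of 1: 0
image of x: 0
image of x^2: 4x^2 + 2x
image of x^3: -30x^2 - 15x
image of x^4: 8x^4 + 12x^3 + 156x^2 + 76x
image of x^5: -100x^4 - 150x^3 - 700x^2 - 325x
image of x^6: 12x^6 + 30x^5 + 780x^4 + 1140x^3 + 2910x^2 + 1266x
image of x^7: -210x^6 - 525x^5 - 4900x^4 - 6825x^3 - 11550x^2 - 4655x
image of x^8: 16x^8 + 56x^7 + 2184x^6 + 5320x^5 + 27160x^4 + 35448x^3 + 44408x^2 + 16472x
each image's coordinates form column j of the matrix

the matrix is [[0, 0, 0, 0, 0, 0, 0, 0, 0]; [0, 0, 2, -15, 76, -325, 1266, -4655, 16472]; [0, 0, 4, -30, 156, -700, 2910, -11550, 44408]; [0, 0, 0, 0, 12, -150, 1140, -6825, 35448]; [0, 0, 0, 0, 8, -100, 780, -4900, 27160]; [0, 0, 0, 0, 0, 0, 30, -525, 5320]; [0, 0, 0, 0, 0, 0, 12, -210, 2184]; [0, 0, 0, 0, 0, 0, 0, 0, 56]; [0, 0, 0, 0, 0, 0, 0, 0, 16]] (rows listed top to bottom)


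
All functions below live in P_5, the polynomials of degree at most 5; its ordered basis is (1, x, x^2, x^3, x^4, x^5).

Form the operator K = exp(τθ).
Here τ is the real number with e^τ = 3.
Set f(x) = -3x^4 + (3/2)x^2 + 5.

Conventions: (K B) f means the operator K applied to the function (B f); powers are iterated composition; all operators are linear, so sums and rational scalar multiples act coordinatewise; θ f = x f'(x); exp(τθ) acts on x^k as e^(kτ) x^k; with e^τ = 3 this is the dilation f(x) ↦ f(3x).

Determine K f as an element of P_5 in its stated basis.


the result is g(x) = -243x^4 + (27/2)x^2 + 5

exp(τθ) x^k = e^(kτ) x^k; with e^τ = 3 this sends x^k to 3^k x^k
x^2 ↦ 9 x^2
x^4 ↦ 81 x^4
applying this coordinatewise to f: exp(τθ) f = -243x^4 + (27/2)x^2 + 5


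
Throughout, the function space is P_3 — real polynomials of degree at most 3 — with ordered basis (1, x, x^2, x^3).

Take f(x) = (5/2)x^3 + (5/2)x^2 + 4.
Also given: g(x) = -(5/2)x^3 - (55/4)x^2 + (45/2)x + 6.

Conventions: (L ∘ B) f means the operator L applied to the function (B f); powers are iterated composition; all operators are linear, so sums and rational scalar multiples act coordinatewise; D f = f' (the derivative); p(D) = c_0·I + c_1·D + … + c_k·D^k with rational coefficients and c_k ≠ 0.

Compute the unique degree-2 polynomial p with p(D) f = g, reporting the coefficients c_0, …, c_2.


D^0 f = (5/2)x^3 + (5/2)x^2 + 4
D^1 f = (15/2)x^2 + 5x
D^2 f = 15x + 5
matching coefficients of g against c_0 f + c_1 Df + … from the top degree down determines the c_i
solution: c_0 = -1, c_1 = -3/2, c_2 = 2

p(D) = -I − (3/2)·D + 2·D^2, i.e. c_0 = -1, c_1 = -3/2, c_2 = 2


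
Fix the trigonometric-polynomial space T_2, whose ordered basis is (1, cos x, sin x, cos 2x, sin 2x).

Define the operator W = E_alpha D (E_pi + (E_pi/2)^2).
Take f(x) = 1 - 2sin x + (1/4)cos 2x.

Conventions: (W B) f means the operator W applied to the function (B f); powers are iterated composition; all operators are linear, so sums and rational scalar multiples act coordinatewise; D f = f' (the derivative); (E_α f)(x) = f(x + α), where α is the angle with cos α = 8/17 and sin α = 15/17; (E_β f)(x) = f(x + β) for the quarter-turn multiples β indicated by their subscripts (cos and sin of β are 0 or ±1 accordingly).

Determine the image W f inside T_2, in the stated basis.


the result is g(x) = (32/17)cos x - (60/17)sin x - (240/289)cos 2x + (161/289)sin 2x

E_pi f = 1 + 2sin x + (1/4)cos 2x
E_pi/2 f = 1 - 2cos x - (1/4)cos 2x
E_pi/2 E_pi/2 f = 1 + 2sin x + (1/4)cos 2x
(E_pi + (E_pi/2)^2) f = 2 + 4sin x + (1/2)cos 2x
D (E_pi + (E_pi/2)^2) f = 4cos x - sin 2x
E_alpha D (E_pi + (E_pi/2)^2) f = (32/17)cos x - (60/17)sin x - (240/289)cos 2x + (161/289)sin 2x


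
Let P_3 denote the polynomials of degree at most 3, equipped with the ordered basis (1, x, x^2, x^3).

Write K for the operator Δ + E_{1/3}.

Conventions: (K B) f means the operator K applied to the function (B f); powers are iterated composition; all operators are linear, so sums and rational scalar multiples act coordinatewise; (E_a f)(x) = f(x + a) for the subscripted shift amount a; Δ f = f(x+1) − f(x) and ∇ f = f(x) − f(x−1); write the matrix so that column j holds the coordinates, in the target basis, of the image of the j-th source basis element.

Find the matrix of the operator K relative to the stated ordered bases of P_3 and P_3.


the matrix is [[1, 4/3, 10/9, 28/27]; [0, 1, 8/3, 10/3]; [0, 0, 1, 4]; [0, 0, 0, 1]] (rows listed top to bottom)

image of 1: 1
image of x: x + 4/3
image of x^2: x^2 + (8/3)x + 10/9
image of x^3: x^3 + 4x^2 + (10/3)x + 28/27
each image's coordinates form column j of the matrix


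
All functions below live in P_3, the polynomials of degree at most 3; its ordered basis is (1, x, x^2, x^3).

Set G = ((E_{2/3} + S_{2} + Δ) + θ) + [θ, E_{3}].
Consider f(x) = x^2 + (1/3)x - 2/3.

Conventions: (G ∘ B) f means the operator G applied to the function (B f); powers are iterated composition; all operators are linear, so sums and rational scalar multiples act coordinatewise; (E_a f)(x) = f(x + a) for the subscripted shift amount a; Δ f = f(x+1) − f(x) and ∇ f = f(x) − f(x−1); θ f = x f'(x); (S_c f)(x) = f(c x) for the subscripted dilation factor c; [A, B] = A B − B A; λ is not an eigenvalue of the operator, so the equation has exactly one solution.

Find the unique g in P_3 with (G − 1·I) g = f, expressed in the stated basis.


write g with unknown coordinates in the stated basis and equate coefficients in (G − 1·I) g = f
solving from the highest basis element down gives g = (1/6)x^2 + (7/27)x + 395/162
check: G g = (7/6)x^2 + (16/27)x + 287/162
so G g − 1·g = x^2 + (1/3)x - 2/3 = f ✓

the image equals g(x) = (1/6)x^2 + (7/27)x + 395/162


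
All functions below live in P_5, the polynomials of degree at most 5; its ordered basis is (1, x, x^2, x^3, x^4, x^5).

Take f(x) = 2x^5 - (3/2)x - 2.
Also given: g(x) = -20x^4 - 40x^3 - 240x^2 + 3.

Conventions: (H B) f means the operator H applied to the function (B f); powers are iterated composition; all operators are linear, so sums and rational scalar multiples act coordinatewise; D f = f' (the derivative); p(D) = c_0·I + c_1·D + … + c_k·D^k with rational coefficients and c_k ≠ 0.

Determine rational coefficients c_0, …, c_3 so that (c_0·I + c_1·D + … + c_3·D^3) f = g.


D^0 f = 2x^5 - (3/2)x - 2
D^1 f = 10x^4 - 3/2
D^2 f = 40x^3
D^3 f = 120x^2
matching coefficients of g against c_0 f + c_1 Df + … from the top degree down determines the c_i
solution: c_0 = 0, c_1 = -2, c_2 = -1, c_3 = -2

c_0 = 0, c_1 = -2, c_2 = -1, c_3 = -2


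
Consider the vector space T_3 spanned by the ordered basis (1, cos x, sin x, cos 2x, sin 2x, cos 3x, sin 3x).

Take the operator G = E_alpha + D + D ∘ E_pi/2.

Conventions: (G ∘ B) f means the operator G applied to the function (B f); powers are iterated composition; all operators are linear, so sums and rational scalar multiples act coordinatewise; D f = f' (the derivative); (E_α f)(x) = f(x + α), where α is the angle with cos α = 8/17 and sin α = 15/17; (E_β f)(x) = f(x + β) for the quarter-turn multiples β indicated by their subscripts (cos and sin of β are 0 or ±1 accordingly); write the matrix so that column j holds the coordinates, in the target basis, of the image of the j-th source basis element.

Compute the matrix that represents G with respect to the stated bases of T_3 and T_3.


image of 1: 1
image of cos x: -(9/17)cos x - (32/17)sin x
image of sin x: (32/17)cos x - (9/17)sin x
image of cos 2x: -(161/289)cos 2x - (240/289)sin 2x
image of sin 2x: (240/289)cos 2x - (161/289)sin 2x
image of cos 3x: (9851/4913)cos 3x - (14244/4913)sin 3x
image of sin 3x: (14244/4913)cos 3x + (9851/4913)sin 3x
each image's coordinates form column j of the matrix

the matrix is [[1, 0, 0, 0, 0, 0, 0]; [0, -9/17, 32/17, 0, 0, 0, 0]; [0, -32/17, -9/17, 0, 0, 0, 0]; [0, 0, 0, -161/289, 240/289, 0, 0]; [0, 0, 0, -240/289, -161/289, 0, 0]; [0, 0, 0, 0, 0, 9851/4913, 14244/4913]; [0, 0, 0, 0, 0, -14244/4913, 9851/4913]] (rows listed top to bottom)


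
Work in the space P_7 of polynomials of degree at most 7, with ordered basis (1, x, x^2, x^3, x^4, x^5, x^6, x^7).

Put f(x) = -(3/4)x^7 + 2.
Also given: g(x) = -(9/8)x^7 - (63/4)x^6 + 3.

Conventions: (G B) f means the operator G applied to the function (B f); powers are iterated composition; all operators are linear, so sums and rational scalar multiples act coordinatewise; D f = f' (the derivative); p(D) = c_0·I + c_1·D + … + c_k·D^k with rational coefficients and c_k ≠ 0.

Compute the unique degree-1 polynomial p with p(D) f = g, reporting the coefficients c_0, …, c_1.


D^0 f = -(3/4)x^7 + 2
D^1 f = -(21/4)x^6
matching coefficients of g against c_0 f + c_1 Df + … from the top degree down determines the c_i
solution: c_0 = 3/2, c_1 = 3

c_0 = 3/2, c_1 = 3


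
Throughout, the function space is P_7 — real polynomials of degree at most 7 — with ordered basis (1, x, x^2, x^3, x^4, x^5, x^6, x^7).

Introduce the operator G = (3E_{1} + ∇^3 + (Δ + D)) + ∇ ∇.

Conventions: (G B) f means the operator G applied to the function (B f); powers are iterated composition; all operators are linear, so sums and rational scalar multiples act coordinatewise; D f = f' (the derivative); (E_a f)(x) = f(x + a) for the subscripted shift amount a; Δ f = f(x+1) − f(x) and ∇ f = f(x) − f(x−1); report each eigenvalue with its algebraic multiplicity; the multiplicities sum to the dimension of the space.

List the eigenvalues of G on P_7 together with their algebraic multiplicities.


λ = 3 (multiplicity 8)

image of 1: 3
image of x: 3x + 5
image of x^2: 3x^2 + 10x + 6
image of x^3: 3x^3 + 15x^2 + 18x + 4
image of x^4: 3x^4 + 20x^3 + 36x^2 + 16x - 18
image of x^5: 3x^5 + 25x^4 + 60x^3 + 40x^2 - 90x + 124
image of x^6: 3x^6 + 30x^5 + 90x^4 + 80x^3 - 270x^2 + 744x - 474
image of x^7: 3x^7 + 35x^6 + 126x^5 + 140x^4 - 630x^3 + 2604x^2 - 3318x + 1684
the matrix is upper triangular; its diagonal is (3, 3, 3, 3, 3, 3, 3, 3)
for a triangular matrix the eigenvalues are the diagonal entries, with algebraic multiplicity their repetition count


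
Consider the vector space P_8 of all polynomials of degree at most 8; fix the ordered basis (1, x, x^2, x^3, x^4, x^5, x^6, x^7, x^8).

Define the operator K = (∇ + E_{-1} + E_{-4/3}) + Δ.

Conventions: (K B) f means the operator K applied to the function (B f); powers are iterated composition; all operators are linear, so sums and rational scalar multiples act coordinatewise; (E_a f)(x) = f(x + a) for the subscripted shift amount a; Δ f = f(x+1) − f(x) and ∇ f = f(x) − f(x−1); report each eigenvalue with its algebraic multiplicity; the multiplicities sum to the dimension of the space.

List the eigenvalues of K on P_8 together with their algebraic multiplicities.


image of 1: 2
image of x: 2x - 1/3
image of x^2: 2x^2 - (2/3)x + 25/9
image of x^3: 2x^3 - x^2 + (25/3)x - 37/27
image of x^4: 2x^4 - (4/3)x^3 + (50/3)x^2 - (148/27)x + 337/81
image of x^5: 2x^5 - (5/3)x^4 + (250/9)x^3 - (370/27)x^2 + (1685/81)x - 781/243
image of x^6: 2x^6 - 2x^5 + (125/3)x^4 - (740/27)x^3 + (1685/27)x^2 - (1562/81)x + 4825/729
image of x^7: 2x^7 - (7/3)x^6 + (175/3)x^5 - (1295/27)x^4 + (11795/81)x^3 - (5467/81)x^2 + (33775/729)x - 14197/2187
image of x^8: 2x^8 - (8/3)x^7 + (700/9)x^6 - (2072/27)x^5 + (23590/81)x^4 - (43736/243)x^3 + (135100/729)x^2 - (113576/2187)x + 72097/6561
the matrix is upper triangular; its diagonal is (2, 2, 2, 2, 2, 2, 2, 2, 2)
for a triangular matrix the eigenvalues are the diagonal entries, with algebraic multiplicity their repetition count

λ = 2 (multiplicity 9)


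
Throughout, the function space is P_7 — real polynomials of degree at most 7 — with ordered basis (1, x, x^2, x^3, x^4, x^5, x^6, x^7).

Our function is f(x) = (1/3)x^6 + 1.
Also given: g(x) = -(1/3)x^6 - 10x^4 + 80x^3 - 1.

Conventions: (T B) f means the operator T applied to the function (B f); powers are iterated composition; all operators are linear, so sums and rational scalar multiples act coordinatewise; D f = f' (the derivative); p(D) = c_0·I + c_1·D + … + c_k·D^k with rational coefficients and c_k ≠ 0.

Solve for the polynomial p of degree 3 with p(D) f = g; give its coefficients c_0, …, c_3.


D^0 f = (1/3)x^6 + 1
D^1 f = 2x^5
D^2 f = 10x^4
D^3 f = 40x^3
matching coefficients of g against c_0 f + c_1 Df + … from the top degree down determines the c_i
solution: c_0 = -1, c_1 = 0, c_2 = -1, c_3 = 2

p(D) = -I − D^2 + 2·D^3, i.e. c_0 = -1, c_1 = 0, c_2 = -1, c_3 = 2


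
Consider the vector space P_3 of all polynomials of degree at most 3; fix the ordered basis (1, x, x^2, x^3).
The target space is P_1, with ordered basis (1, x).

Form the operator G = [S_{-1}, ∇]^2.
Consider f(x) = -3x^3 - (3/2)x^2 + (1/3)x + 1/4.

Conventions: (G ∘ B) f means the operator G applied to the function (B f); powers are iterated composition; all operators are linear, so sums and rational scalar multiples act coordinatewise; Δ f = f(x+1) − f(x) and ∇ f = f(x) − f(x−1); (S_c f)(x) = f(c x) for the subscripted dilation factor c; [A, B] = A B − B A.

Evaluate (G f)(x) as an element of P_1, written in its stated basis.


∇ f = -9x^2 + 6x - 7/6
S_{-1} ∇ f = -9x^2 - 6x - 7/6
S_{-1} f = 3x^3 - (3/2)x^2 - (1/3)x + 1/4
∇ S_{-1} f = 9x^2 - 12x + 25/6
[S_{-1}, ∇] f = -18x^2 + 6x - 16/3
∇ [S_{-1}, ∇] f = -36x + 24
S_{-1} ∇ [S_{-1}, ∇] f = 36x + 24
S_{-1} [S_{-1}, ∇] f = -18x^2 - 6x - 16/3
∇ S_{-1} [S_{-1}, ∇] f = -36x + 12
[S_{-1}, ∇] [S_{-1}, ∇] f = 72x + 12

g(x) = 72x + 12


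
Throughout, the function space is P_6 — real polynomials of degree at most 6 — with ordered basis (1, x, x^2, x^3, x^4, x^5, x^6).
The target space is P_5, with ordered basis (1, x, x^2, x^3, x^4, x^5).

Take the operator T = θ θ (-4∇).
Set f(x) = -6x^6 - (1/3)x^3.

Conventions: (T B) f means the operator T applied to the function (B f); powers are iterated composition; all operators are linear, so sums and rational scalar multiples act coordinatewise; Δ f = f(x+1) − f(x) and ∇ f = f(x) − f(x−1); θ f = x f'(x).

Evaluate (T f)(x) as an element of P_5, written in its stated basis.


∇ f = -36x^5 + 90x^4 - 120x^3 + 89x^2 - 35x + 17/3
(-4∇) f = 144x^5 - 360x^4 + 480x^3 - 356x^2 + 140x - 68/3
θ (-4∇) f = 720x^5 - 1440x^4 + 1440x^3 - 712x^2 + 140x
θ θ (-4∇) f = 3600x^5 - 5760x^4 + 4320x^3 - 1424x^2 + 140x

the result is g(x) = 3600x^5 - 5760x^4 + 4320x^3 - 1424x^2 + 140x


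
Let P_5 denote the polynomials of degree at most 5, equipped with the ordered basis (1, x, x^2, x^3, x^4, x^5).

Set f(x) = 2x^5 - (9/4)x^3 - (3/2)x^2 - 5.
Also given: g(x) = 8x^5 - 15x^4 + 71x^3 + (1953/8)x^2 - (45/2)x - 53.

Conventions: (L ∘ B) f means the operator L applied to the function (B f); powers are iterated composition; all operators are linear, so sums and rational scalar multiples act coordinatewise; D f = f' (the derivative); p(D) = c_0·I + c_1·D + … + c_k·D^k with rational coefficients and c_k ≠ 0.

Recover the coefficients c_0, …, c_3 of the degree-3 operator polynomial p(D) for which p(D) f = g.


D^0 f = 2x^5 - (9/4)x^3 - (3/2)x^2 - 5
D^1 f = 10x^4 - (27/4)x^2 - 3x
D^2 f = 40x^3 - (27/2)x - 3
D^3 f = 120x^2 - 27/2
matching coefficients of g against c_0 f + c_1 Df + … from the top degree down determines the c_i
solution: c_0 = 4, c_1 = -3/2, c_2 = 2, c_3 = 2

p(D) = 4·I − (3/2)·D + 2·D^2 + 2·D^3, i.e. c_0 = 4, c_1 = -3/2, c_2 = 2, c_3 = 2


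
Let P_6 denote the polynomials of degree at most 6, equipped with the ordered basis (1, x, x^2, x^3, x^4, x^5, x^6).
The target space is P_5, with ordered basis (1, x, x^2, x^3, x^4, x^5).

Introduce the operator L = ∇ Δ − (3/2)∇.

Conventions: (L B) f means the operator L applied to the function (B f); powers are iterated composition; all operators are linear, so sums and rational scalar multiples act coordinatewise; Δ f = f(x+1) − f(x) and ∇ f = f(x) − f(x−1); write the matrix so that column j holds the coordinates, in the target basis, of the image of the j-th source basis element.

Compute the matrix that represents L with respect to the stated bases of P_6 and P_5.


image of 1: 0
image of x: -3/2
image of x^2: -3x + 7/2
image of x^3: -(9/2)x^2 + (21/2)x - 3/2
image of x^4: -6x^3 + 21x^2 - 6x + 7/2
image of x^5: -(15/2)x^4 + 35x^3 - 15x^2 + (35/2)x - 3/2
image of x^6: -9x^5 + (105/2)x^4 - 30x^3 + (105/2)x^2 - 9x + 7/2
each image's coordinates form column j of the matrix

the matrix is [[0, -3/2, 7/2, -3/2, 7/2, -3/2, 7/2]; [0, 0, -3, 21/2, -6, 35/2, -9]; [0, 0, 0, -9/2, 21, -15, 105/2]; [0, 0, 0, 0, -6, 35, -30]; [0, 0, 0, 0, 0, -15/2, 105/2]; [0, 0, 0, 0, 0, 0, -9]] (rows listed top to bottom)


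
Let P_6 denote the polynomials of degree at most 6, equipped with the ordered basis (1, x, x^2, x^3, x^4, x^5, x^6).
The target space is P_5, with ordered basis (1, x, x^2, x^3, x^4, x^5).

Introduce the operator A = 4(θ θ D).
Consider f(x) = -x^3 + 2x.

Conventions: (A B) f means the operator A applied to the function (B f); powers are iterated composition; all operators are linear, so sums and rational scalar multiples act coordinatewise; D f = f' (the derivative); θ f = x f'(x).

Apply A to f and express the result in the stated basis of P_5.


the result is g(x) = -48x^2

D f = -3x^2 + 2
θ D f = -6x^2
θ θ D f = -12x^2
(4(θ θ D)) f = -48x^2


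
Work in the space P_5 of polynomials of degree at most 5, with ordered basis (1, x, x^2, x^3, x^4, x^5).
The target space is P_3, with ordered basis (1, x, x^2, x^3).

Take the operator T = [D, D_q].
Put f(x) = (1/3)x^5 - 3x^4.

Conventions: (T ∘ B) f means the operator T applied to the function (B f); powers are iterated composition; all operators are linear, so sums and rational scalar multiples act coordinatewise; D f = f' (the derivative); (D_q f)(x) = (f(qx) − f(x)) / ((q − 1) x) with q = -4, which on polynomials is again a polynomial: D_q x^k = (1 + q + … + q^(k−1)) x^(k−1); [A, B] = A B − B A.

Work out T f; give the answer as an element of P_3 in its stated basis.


g(x) = (1075/3)x^3 + 615x^2

D_q f = (205/3)x^4 + 153x^3
D D_q f = (820/3)x^3 + 459x^2
D f = (5/3)x^4 - 12x^3
D_q D f = -85x^3 - 156x^2
[D, D_q] f = (1075/3)x^3 + 615x^2


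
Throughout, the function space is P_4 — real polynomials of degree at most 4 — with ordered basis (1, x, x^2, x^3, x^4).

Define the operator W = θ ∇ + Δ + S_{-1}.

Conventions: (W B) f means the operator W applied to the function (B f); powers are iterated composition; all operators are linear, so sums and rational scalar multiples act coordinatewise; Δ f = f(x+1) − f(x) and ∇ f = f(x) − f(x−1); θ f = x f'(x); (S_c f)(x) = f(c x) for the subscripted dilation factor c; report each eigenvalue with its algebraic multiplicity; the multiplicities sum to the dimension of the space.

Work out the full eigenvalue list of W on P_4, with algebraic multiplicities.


λ = -1 (multiplicity 2), λ = 1 (multiplicity 3)

image of 1: 1
image of x: -x + 1
image of x^2: x^2 + 4x + 1
image of x^3: -x^3 + 9x^2 + 1
image of x^4: x^4 + 16x^3 - 6x^2 + 8x + 1
the matrix is upper triangular; its diagonal is (1, -1, 1, -1, 1)
for a triangular matrix the eigenvalues are the diagonal entries, with algebraic multiplicity their repetition count


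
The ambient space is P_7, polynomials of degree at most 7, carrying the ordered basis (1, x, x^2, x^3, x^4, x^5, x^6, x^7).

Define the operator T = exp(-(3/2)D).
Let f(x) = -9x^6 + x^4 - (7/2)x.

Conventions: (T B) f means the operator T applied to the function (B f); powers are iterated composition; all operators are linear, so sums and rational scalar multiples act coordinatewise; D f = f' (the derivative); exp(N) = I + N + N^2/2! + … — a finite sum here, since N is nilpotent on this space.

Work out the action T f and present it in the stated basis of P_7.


the image equals g(x) = -9x^6 + 81x^5 - (1211/4)x^4 + (1203/2)x^3 - (10719/16)x^2 + (6289/16)x - 5901/64

order-1 term: 81x^5 - 6x^3 + 21/4
order-2 term: -(1215/4)x^4 + (27/2)x^2
order-3 term: (1215/2)x^3 - (27/2)x
order-4 term: -(10935/16)x^2 + 81/16
order-5 term: (6561/16)x
order-6 term: -6561/64
the series for exp(-(3/2)D) f terminates at order 6
exp(-(3/2)D) f = -9x^6 + 81x^5 - (1211/4)x^4 + (1203/2)x^3 - (10719/16)x^2 + (6289/16)x - 5901/64


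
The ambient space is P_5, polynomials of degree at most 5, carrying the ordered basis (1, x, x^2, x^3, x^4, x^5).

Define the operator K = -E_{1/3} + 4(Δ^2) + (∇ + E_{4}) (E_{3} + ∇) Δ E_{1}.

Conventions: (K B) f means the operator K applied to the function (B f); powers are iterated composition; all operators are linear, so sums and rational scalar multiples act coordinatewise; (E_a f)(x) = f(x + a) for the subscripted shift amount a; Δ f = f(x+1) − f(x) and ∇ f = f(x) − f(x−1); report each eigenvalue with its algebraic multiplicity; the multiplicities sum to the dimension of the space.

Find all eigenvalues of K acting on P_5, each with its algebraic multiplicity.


λ = -1 (multiplicity 6)

image of 1: -1
image of x: -x + 2/3
image of x^2: -x^2 + (4/3)x + 260/9
image of x^3: -x^3 + 2x^2 + (260/3)x + 8126/27
image of x^4: -x^4 + (8/3)x^3 + (520/3)x^2 + (32504/27)x + 245348/81
image of x^5: -x^5 + (10/3)x^4 + (2600/9)x^3 + (81260/27)x^2 + (1226740/81)x + 7363142/243
the matrix is upper triangular; its diagonal is (-1, -1, -1, -1, -1, -1)
for a triangular matrix the eigenvalues are the diagonal entries, with algebraic multiplicity their repetition count


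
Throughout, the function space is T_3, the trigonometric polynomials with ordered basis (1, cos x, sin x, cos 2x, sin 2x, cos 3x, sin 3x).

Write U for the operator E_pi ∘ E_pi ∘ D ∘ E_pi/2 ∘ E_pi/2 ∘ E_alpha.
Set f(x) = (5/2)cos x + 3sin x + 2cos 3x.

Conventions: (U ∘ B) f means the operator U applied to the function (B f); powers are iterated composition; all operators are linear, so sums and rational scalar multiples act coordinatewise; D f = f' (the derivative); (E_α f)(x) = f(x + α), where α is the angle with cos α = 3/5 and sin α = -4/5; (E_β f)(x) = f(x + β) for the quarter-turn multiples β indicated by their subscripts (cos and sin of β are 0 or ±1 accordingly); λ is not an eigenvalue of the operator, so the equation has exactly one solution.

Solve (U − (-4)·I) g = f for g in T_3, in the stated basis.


write g with unknown coordinates in the stated basis and equate coefficients in (U − (-4)·I) g = f
solving from the highest basis element down gives g = (49/53)cos x + (81/106)sin x + (736/2069)cos 3x + (702/2069)sin 3x
check: U g = -(127/106)cos x - (3/53)sin x + (1194/2069)cos 3x - (2808/2069)sin 3x
so U g − (-4)·g = (5/2)cos x + 3sin x + 2cos 3x = f ✓

g(x) = (49/53)cos x + (81/106)sin x + (736/2069)cos 3x + (702/2069)sin 3x
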